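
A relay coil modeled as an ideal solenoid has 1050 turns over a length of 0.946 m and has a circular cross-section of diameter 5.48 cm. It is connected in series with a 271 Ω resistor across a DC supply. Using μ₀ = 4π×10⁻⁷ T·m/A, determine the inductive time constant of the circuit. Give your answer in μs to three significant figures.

A = π(d/2)² = π(2.740×10^-2 m)² = 2.359×10^-3 m².
L = μ₀N²A/ℓ = (4π×10⁻⁷)(1050)²(2.359×10^-3)/(0.946) = 3.454×10^-3 H.
τ = L/R = (3.454×10^-3)/(271) = 1.2746×10^-5 s.

τ ≈ 12.7 μs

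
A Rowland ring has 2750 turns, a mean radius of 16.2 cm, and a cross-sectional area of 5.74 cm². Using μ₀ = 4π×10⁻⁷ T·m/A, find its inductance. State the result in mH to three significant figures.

For a thin toroid, L = μ₀N²A/(2πR).
L = (4π×10⁻⁷)(2750)²(5.740×10^-4) / (2π×0.162 m) = 5.359×10^-3 H.

L ≈ 5.36 mH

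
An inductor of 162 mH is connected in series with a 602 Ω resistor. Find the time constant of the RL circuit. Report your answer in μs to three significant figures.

τ = L/R = (0.162 H)/(602 Ω) = 2.691×10^-4 s.

τ ≈ 269 μs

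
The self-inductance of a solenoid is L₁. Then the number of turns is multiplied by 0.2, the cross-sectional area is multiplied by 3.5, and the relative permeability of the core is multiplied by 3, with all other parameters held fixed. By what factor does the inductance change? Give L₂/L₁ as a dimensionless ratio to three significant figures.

For a solenoid, L ∝ μᵣN²A/ℓ.
L₂/L₁ = (0.2)^2 × (3.5) × (3) = 0.420.

L₂/L₁ = 0.420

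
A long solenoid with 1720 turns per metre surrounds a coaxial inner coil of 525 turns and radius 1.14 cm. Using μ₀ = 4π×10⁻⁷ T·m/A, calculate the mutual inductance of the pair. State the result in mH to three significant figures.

M ≈ 0.463 mH

The outer solenoid produces a uniform field B₁ = μ₀n₁I₁ across the inner coil,
so the flux linkage is N₂Φ = N₂B₁A₂ = μ₀n₁N₂A₂·I₁, giving M = μ₀n₁N₂A₂.
A₂ = πr² = π(1.140×10^-2 m)² = 4.083×10^-4 m².
M = (4π×10⁻⁷)(1720)(525)(4.083×10^-4) = 4.633×10^-4 H.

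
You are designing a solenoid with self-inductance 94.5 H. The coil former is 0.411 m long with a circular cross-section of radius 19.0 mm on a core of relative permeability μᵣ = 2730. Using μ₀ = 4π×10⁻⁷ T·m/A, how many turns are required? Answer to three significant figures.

A = πr² = π(1.900×10^-2 m)² = 1.134×10^-3 m².
From L = μ₀μᵣN²A/ℓ, N = √(Lℓ / (μ₀μᵣA)).
N = √[(94.5)(0.411) / ((4π×10⁻⁷)(2730)×1.134×10^-3)] = √(9.983×10^6) ≈ 3159.5.

N ≈ 3160 turns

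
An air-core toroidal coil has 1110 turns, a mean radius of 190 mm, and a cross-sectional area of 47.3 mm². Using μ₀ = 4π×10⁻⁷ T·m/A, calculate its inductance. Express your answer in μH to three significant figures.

For a thin toroid, L = μ₀N²A/(2πR).
L = (4π×10⁻⁷)(1110)²(4.730×10^-5) / (2π×0.19 m) = 6.1346×10^-5 H.

L ≈ 61.3 μH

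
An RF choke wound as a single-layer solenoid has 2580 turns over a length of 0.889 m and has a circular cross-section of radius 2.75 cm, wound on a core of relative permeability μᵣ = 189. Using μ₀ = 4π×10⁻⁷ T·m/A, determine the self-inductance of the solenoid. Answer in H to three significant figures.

L ≈ 4.22 H

A = πr² = π(2.750×10^-2 m)² = 2.376×10^-3 m².
For a long solenoid, L = μ₀μᵣN²A/ℓ.
L = (4π×10⁻⁷)(189)(2580)²(2.376×10^-3)/(0.889 m) = 4.22498 H.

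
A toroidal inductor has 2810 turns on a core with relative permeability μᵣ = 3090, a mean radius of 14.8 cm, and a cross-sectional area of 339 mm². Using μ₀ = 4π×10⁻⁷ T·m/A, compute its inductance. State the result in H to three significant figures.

L ≈ 11.2 H

For a thin toroid, L = μ₀μᵣN²A/(2πR).
L = (4π×10⁻⁷)(3090)(2810)²(3.390×10^-4) / (2π×0.148 m) = 11.18 H.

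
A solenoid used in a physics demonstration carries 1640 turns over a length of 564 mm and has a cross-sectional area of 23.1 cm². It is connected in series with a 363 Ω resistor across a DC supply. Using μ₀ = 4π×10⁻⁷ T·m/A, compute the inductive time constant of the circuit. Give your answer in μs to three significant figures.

A = 23.1 cm² = 2.310×10^-3 m².
L = μ₀N²A/ℓ = (4π×10⁻⁷)(1640)²(2.310×10^-3)/(0.564) = 1.384×10^-2 H.
τ = L/R = (1.384×10^-2)/(363) = 3.814×10^-5 s.

τ ≈ 38.1 μs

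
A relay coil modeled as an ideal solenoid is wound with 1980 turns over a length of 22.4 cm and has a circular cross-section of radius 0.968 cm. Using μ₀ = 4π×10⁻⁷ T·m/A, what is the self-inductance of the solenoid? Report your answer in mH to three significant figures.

L ≈ 6.47 mH

A = πr² = π(9.680×10^-3 m)² = 2.944×10^-4 m².
For a long solenoid, L = μ₀N²A/ℓ.
L = (4π×10⁻⁷)(1980)²(2.944×10^-4)/(0.224 m) = 6.474×10^-3 H.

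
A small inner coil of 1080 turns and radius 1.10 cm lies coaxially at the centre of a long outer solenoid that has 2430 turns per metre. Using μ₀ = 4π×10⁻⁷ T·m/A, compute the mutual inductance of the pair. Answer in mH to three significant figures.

The outer solenoid produces a uniform field B₁ = μ₀n₁I₁ across the inner coil,
so the flux linkage is N₂Φ = N₂B₁A₂ = μ₀n₁N₂A₂·I₁, giving M = μ₀n₁N₂A₂.
A₂ = πr² = π(1.100×10^-2 m)² = 3.801×10^-4 m².
M = (4π×10⁻⁷)(2430)(1080)(3.801×10^-4) = 1.254×10^-3 H.

M ≈ 1.25 mH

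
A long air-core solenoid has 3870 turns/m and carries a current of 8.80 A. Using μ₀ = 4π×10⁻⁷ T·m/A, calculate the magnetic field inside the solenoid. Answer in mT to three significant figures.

Inside a long solenoid, B = μ₀nI.
B = (4π×10⁻⁷)(3.870×10^3 m⁻¹)(8.80 A) = 4.280×10^-2 T.

B ≈ 42.8 mT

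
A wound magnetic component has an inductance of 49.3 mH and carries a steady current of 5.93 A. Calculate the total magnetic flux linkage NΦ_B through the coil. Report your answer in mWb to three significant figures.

From L = NΦ_B/I, the flux linkage is NΦ_B = LI.
NΦ_B = (4.930×10^-2 H)(5.93 A) = 0.2923 Wb.

NΦ_B ≈ 292 mWb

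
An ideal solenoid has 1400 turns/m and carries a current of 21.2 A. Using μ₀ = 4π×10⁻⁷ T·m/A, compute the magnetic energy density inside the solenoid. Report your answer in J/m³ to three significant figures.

B = μ₀nI = (4π×10⁻⁷)(1.400×10^3)(21.2) = 3.730×10^-2 T.
u = B²/(2μ₀) = (3.730×10^-2)²/(2×4π×10⁻⁷) = 553.49 J/m³.

u ≈ 553 J/m³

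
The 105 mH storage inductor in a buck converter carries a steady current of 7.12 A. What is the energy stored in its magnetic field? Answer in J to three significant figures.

U ≈ 2.66 J

Stored magnetic energy: U = ½LI².
U = ½(0.105 H)(7.12 A)² = 2.661 J.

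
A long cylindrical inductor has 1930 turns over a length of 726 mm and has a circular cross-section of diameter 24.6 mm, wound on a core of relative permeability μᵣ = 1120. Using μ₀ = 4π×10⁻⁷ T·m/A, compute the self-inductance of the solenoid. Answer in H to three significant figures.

L ≈ 3.43 H

A = π(d/2)² = π(1.230×10^-2 m)² = 4.753×10^-4 m².
For a long solenoid, L = μ₀μᵣN²A/ℓ.
L = (4π×10⁻⁷)(1120)(1930)²(4.753×10^-4)/(0.726 m) = 3.432 H.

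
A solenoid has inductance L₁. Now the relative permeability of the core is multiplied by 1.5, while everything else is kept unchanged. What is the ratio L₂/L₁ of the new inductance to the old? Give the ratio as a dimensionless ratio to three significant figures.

For a solenoid, L ∝ μᵣN²A/ℓ.
L₂/L₁ = (1.5) = 1.50.

L₂/L₁ = 1.50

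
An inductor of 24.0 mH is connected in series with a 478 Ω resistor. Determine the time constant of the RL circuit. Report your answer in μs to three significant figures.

τ = L/R = (2.400×10^-2 H)/(478 Ω) = 5.021×10^-5 s.

τ ≈ 50.2 μs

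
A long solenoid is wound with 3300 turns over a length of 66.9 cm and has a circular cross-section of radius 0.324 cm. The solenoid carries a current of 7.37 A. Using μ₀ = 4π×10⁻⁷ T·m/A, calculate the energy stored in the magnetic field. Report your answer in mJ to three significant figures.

U ≈ 18.3 mJ

A = πr² = π(3.240×10^-3 m)² = 3.298×10^-5 m².
L = μ₀N²A/ℓ = (4π×10⁻⁷)(3300)²(3.298×10^-5)/(0.669) = 6.746×10^-4 H.
U = ½LI² = ½(6.746×10^-4)(7.37)² = 1.832×10^-2 J.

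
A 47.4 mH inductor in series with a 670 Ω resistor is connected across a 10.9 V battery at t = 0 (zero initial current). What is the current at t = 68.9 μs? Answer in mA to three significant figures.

I ≈ 10.1 mA

τ = L/R = 4.740×10^-2/670 = 7.0746×10^-5 s; final current I_∞ = ε/R = 10.9/670 = 1.627×10^-2 A.
I(t) = I_∞(1 − e^(−t/τ)) with t/τ = 0.974.
I = (1.627×10^-2)(1 − e^(−0.974)) = 1.013×10^-2 A.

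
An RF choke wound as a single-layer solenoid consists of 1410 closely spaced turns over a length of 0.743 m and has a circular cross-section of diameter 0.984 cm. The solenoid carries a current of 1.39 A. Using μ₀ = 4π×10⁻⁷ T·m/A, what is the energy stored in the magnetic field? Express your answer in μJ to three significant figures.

U ≈ 247 μJ

A = π(d/2)² = π(4.920×10^-3 m)² = 7.6047×10^-5 m².
L = μ₀N²A/ℓ = (4π×10⁻⁷)(1410)²(7.6047×10^-5)/(0.743) = 2.557×10^-4 H.
U = ½LI² = ½(2.557×10^-4)(1.39)² = 2.470×10^-4 J.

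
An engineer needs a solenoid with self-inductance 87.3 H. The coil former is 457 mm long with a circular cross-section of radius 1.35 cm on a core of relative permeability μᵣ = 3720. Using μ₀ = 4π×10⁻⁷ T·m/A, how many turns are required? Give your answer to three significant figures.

A = πr² = π(1.350×10^-2 m)² = 5.726×10^-4 m².
From L = μ₀μᵣN²A/ℓ, N = √(Lℓ / (μ₀μᵣA)).
N = √[(87.3)(0.457) / ((4π×10⁻⁷)(3720)×5.726×10^-4)] = √(1.491×10^7) ≈ 3860.8.

N ≈ 3860 turns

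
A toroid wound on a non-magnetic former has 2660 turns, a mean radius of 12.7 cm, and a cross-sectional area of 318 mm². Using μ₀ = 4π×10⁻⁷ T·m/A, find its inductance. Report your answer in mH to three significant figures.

L ≈ 3.54 mH

For a thin toroid, L = μ₀N²A/(2πR).
L = (4π×10⁻⁷)(2660)²(3.180×10^-4) / (2π×0.127 m) = 3.543×10^-3 H.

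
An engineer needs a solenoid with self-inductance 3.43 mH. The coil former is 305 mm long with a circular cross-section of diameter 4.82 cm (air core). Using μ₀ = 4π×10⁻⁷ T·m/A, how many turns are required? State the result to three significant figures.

A = π(d/2)² = π(2.410×10^-2 m)² = 1.8247×10^-3 m².
From L = μ₀N²A/ℓ, N = √(Lℓ / (μ₀A)).
N = √[(3.430×10^-3)(0.305) / ((4π×10⁻⁷)×1.8247×10^-3)] = √(4.562×10^5) ≈ 675.46.

N ≈ 675 turns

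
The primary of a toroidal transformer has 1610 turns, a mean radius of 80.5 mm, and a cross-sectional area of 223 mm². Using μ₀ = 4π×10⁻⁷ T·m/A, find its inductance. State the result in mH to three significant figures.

L ≈ 1.44 mH

For a thin toroid, L = μ₀N²A/(2πR).
L = (4π×10⁻⁷)(1610)²(2.230×10^-4) / (2π×8.050×10^-2 m) = 1.436×10^-3 H.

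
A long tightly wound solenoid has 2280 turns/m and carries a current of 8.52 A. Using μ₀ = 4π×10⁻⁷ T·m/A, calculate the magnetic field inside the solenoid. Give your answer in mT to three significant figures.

Inside a long solenoid, B = μ₀nI.
B = (4π×10⁻⁷)(2.280×10^3 m⁻¹)(8.52 A) = 2.441×10^-2 T.

B ≈ 24.4 mT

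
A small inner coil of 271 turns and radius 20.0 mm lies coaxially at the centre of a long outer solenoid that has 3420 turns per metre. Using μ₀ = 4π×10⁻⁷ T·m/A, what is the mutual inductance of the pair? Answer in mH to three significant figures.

M ≈ 1.46 mH

The outer solenoid produces a uniform field B₁ = μ₀n₁I₁ across the inner coil,
so the flux linkage is N₂Φ = N₂B₁A₂ = μ₀n₁N₂A₂·I₁, giving M = μ₀n₁N₂A₂.
A₂ = πr² = π(2.000×10^-2 m)² = 1.257×10^-3 m².
M = (4π×10⁻⁷)(3420)(271)(1.257×10^-3) = 1.464×10^-3 H.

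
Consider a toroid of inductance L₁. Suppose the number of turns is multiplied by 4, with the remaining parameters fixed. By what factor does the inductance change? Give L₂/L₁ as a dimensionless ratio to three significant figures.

L₂/L₁ = 16.0

For a toroid, L ∝ μᵣN²A/R.
L₂/L₁ = (4)^2 = 16.0.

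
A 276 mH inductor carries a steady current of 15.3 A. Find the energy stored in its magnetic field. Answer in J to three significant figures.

U ≈ 32.3 J

Stored magnetic energy: U = ½LI².
U = ½(0.276 H)(15.3 A)² = 32.3 J.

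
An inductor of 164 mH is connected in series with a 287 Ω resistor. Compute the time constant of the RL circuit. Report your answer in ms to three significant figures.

τ ≈ 0.571 ms

τ = L/R = (0.164 H)/(287 Ω) = 5.714×10^-4 s.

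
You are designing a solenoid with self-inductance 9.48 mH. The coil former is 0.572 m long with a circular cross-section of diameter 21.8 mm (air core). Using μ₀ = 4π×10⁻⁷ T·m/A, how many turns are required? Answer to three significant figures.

N ≈ 3400 turns

A = π(d/2)² = π(1.090×10^-2 m)² = 3.733×10^-4 m².
From L = μ₀N²A/ℓ, N = √(Lℓ / (μ₀A)).
N = √[(9.480×10^-3)(0.572) / ((4π×10⁻⁷)×3.733×10^-4)] = √(1.156×10^7) ≈ 3400.1.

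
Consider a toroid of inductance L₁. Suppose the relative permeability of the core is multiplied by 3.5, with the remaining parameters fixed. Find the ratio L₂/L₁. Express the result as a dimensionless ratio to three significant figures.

L₂/L₁ = 3.50

For a toroid, L ∝ μᵣN²A/R.
L₂/L₁ = (3.5) = 3.50.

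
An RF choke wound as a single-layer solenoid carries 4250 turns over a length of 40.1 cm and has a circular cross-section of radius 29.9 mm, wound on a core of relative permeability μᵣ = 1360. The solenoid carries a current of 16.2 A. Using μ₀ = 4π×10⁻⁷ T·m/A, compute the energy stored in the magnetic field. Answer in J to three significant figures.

U ≈ 28400 J

A = πr² = π(2.990×10^-2 m)² = 2.809×10^-3 m².
L = μ₀μᵣN²A/ℓ = (4π×10⁻⁷)(1360)(4250)²(2.809×10^-3)/(0.401) = 216.2 H.
U = ½LI² = ½(216.2)(16.2)² = 2.837×10^4 J.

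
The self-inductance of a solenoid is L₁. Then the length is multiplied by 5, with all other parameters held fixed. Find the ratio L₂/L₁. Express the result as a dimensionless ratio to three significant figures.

L₂/L₁ = 0.200

For a solenoid, L ∝ μᵣN²A/ℓ.
L₂/L₁ = (5)^-1 = 0.200.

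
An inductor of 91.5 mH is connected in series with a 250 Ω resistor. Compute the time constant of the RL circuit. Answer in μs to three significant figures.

τ = L/R = (9.150×10^-2 H)/(250 Ω) = 3.660×10^-4 s.

τ ≈ 366 μs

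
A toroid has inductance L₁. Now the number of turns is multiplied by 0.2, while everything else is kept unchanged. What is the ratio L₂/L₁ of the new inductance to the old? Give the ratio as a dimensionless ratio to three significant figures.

L₂/L₁ = 0.0400

For a toroid, L ∝ μᵣN²A/R.
L₂/L₁ = (0.2)^2 = 0.0400.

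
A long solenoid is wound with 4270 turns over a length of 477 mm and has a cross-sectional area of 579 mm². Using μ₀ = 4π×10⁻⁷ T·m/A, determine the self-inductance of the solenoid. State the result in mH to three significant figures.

L ≈ 27.8 mH

A = 579 mm² = 5.790×10^-4 m².
For a long solenoid, L = μ₀N²A/ℓ.
L = (4π×10⁻⁷)(4270)²(5.790×10^-4)/(0.477 m) = 2.781×10^-2 H.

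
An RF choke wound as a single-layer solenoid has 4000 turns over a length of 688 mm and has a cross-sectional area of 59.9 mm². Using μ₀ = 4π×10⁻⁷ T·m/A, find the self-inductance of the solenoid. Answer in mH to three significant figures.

L ≈ 1.75 mH

A = 59.9 mm² = 5.990×10^-5 m².
For a long solenoid, L = μ₀N²A/ℓ.
L = (4π×10⁻⁷)(4000)²(5.990×10^-5)/(0.688 m) = 1.751×10^-3 H.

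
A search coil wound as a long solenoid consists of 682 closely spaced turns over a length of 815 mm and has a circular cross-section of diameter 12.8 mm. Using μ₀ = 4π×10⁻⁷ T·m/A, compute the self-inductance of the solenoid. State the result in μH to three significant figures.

A = π(d/2)² = π(6.400×10^-3 m)² = 1.287×10^-4 m².
For a long solenoid, L = μ₀N²A/ℓ.
L = (4π×10⁻⁷)(682)²(1.287×10^-4)/(0.815 m) = 9.228×10^-5 H.

L ≈ 92.3 μH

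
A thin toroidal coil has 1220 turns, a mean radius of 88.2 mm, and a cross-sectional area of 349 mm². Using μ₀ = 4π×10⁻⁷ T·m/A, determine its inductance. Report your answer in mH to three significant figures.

For a thin toroid, L = μ₀N²A/(2πR).
L = (4π×10⁻⁷)(1220)²(3.490×10^-4) / (2π×8.820×10^-2 m) = 1.178×10^-3 H.

L ≈ 1.18 mH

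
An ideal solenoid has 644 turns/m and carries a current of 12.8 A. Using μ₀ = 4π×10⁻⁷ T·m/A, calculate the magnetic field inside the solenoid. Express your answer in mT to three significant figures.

B ≈ 10.4 mT

Inside a long solenoid, B = μ₀nI.
B = (4π×10⁻⁷)(644 m⁻¹)(12.8 A) = 1.036×10^-2 T.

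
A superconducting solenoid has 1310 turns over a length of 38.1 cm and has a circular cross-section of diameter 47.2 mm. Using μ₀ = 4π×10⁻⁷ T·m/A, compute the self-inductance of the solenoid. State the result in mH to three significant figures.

A = π(d/2)² = π(2.360×10^-2 m)² = 1.750×10^-3 m².
For a long solenoid, L = μ₀N²A/ℓ.
L = (4π×10⁻⁷)(1310)²(1.750×10^-3)/(0.381 m) = 9.904×10^-3 H.

L ≈ 9.90 mH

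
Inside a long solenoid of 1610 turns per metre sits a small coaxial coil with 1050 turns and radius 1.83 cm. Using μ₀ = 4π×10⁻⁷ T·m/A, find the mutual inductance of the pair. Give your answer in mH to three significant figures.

M ≈ 2.23 mH

The outer solenoid produces a uniform field B₁ = μ₀n₁I₁ across the inner coil,
so the flux linkage is N₂Φ = N₂B₁A₂ = μ₀n₁N₂A₂·I₁, giving M = μ₀n₁N₂A₂.
A₂ = πr² = π(1.830×10^-2 m)² = 1.052×10^-3 m².
M = (4π×10⁻⁷)(1610)(1050)(1.052×10^-3) = 2.234998×10^-3 H.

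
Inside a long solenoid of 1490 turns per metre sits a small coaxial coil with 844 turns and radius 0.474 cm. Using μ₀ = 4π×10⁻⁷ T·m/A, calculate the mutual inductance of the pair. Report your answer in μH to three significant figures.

M ≈ 112 μH

The outer solenoid produces a uniform field B₁ = μ₀n₁I₁ across the inner coil,
so the flux linkage is N₂Φ = N₂B₁A₂ = μ₀n₁N₂A₂·I₁, giving M = μ₀n₁N₂A₂.
A₂ = πr² = π(4.740×10^-3 m)² = 7.058×10^-5 m².
M = (4π×10⁻⁷)(1490)(844)(7.058×10^-5) = 1.115×10^-4 H.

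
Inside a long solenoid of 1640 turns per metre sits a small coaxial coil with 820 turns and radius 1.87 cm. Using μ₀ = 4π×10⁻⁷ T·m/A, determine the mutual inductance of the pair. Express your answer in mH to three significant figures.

M ≈ 1.86 mH

The outer solenoid produces a uniform field B₁ = μ₀n₁I₁ across the inner coil,
so the flux linkage is N₂Φ = N₂B₁A₂ = μ₀n₁N₂A₂·I₁, giving M = μ₀n₁N₂A₂.
A₂ = πr² = π(1.870×10^-2 m)² = 1.099×10^-3 m².
M = (4π×10⁻⁷)(1640)(820)(1.099×10^-3) = 1.857×10^-3 H.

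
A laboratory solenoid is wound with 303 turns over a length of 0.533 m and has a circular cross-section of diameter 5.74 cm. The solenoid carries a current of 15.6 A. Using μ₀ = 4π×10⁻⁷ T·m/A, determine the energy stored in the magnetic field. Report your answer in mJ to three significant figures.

A = π(d/2)² = π(2.870×10^-2 m)² = 2.588×10^-3 m².
L = μ₀N²A/ℓ = (4π×10⁻⁷)(303)²(2.588×10^-3)/(0.533) = 5.601×10^-4 H.
U = ½LI² = ½(5.601×10^-4)(15.6)² = 6.816×10^-2 J.

U ≈ 68.2 mJ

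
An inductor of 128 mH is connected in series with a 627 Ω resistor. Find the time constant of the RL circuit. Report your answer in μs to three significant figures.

τ ≈ 204 μs

τ = L/R = (0.128 H)/(627 Ω) = 2.041×10^-4 s.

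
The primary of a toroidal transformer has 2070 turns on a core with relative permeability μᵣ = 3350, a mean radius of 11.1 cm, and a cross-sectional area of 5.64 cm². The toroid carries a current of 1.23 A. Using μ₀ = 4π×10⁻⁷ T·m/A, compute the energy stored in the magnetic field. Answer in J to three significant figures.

L = μ₀μᵣN²A/(2πR) = (4π×10⁻⁷)(3350)(2070)²(5.640×10^-4)/(2π×0.111) = 14.59 H.
U = ½LI² = ½(14.59)(1.23)² = 11.03 J.

U ≈ 11.0 J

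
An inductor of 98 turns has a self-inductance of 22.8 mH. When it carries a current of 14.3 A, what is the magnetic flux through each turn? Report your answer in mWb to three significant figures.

Φ_B ≈ 3.33 mWb

From L = NΦ_B/I, the flux per turn is Φ_B = LI/N.
Φ_B = (2.280×10^-2 H)(14.3 A)/98 = 3.327×10^-3 Wb.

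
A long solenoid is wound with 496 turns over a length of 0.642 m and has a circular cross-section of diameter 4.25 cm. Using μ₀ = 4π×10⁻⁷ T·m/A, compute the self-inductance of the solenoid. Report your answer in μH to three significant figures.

L ≈ 683 μH

A = π(d/2)² = π(2.125×10^-2 m)² = 1.419×10^-3 m².
For a long solenoid, L = μ₀N²A/ℓ.
L = (4π×10⁻⁷)(496)²(1.419×10^-3)/(0.642 m) = 6.831×10^-4 H.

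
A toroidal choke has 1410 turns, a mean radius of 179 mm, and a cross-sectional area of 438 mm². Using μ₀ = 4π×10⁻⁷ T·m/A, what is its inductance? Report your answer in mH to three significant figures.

L ≈ 0.973 mH

For a thin toroid, L = μ₀N²A/(2πR).
L = (4π×10⁻⁷)(1410)²(4.380×10^-4) / (2π×0.179 m) = 9.729×10^-4 H.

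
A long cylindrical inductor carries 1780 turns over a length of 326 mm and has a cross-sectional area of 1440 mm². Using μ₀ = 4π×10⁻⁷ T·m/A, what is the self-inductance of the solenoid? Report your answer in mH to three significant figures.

L ≈ 17.6 mH

A = 1440 mm² = 1.440×10^-3 m².
For a long solenoid, L = μ₀N²A/ℓ.
L = (4π×10⁻⁷)(1780)²(1.440×10^-3)/(0.326 m) = 1.759×10^-2 H.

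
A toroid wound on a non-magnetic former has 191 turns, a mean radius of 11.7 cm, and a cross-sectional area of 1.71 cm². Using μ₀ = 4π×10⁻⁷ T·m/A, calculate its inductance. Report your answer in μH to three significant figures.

L ≈ 10.7 μH

For a thin toroid, L = μ₀N²A/(2πR).
L = (4π×10⁻⁷)(191)²(1.710×10^-4) / (2π×0.117 m) = 1.066×10^-5 H.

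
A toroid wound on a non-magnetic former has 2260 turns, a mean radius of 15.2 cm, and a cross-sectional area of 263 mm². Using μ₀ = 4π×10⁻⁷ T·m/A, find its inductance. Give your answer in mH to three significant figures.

L ≈ 1.77 mH

For a thin toroid, L = μ₀N²A/(2πR).
L = (4π×10⁻⁷)(2260)²(2.630×10^-4) / (2π×0.152 m) = 1.767×10^-3 H.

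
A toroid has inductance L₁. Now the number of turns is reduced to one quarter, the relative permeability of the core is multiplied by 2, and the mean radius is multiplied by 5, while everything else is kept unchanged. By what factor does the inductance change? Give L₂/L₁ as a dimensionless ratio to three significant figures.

For a toroid, L ∝ μᵣN²A/R.
L₂/L₁ = (0.25)^2 × (2) × (5)^-1 = 0.0250.

L₂/L₁ = 0.0250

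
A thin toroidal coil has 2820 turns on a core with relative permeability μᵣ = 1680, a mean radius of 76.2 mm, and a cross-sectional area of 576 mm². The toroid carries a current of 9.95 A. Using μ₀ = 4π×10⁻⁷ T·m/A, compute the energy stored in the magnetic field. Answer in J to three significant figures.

L = μ₀μᵣN²A/(2πR) = (4π×10⁻⁷)(1680)(2820)²(5.760×10^-4)/(2π×7.620×10^-2) = 20.2 H.
U = ½LI² = ½(20.2)(9.95)² = 999.8 J.

U ≈ 1000 J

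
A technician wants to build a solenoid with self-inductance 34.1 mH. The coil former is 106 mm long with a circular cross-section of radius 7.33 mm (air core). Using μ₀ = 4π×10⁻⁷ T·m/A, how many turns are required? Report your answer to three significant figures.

A = πr² = π(7.330×10^-3 m)² = 1.688×10^-4 m².
From L = μ₀N²A/ℓ, N = √(Lℓ / (μ₀A)).
N = √[(3.410×10^-2)(0.106) / ((4π×10⁻⁷)×1.688×10^-4)] = √(1.704×10^7) ≈ 4128.1.

N ≈ 4130 turns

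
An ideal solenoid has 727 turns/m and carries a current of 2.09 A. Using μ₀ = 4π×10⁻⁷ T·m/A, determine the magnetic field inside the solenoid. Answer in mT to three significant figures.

B ≈ 1.91 mT

Inside a long solenoid, B = μ₀nI.
B = (4π×10⁻⁷)(727 m⁻¹)(2.09 A) = 1.909×10^-3 T.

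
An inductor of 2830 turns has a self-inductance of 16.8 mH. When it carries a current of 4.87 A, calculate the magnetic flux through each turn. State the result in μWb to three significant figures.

From L = NΦ_B/I, the flux per turn is Φ_B = LI/N.
Φ_B = (1.680×10^-2 H)(4.87 A)/2830 = 2.891×10^-5 Wb.

Φ_B ≈ 28.9 μWb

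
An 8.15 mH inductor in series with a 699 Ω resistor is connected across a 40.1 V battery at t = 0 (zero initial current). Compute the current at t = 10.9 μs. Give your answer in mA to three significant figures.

I ≈ 34.8 mA

τ = L/R = 8.150×10^-3/699 = 1.166×10^-5 s; final current I_∞ = ε/R = 40.1/699 = 5.737×10^-2 A.
I(t) = I_∞(1 − e^(−t/τ)) with t/τ = 0.935.
I = (5.737×10^-2)(1 − e^(−0.935)) = 3.484×10^-2 A.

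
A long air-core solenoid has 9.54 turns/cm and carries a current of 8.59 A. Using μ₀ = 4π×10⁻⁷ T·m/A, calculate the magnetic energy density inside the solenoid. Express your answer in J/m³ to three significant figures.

u ≈ 42.2 J/m³

B = μ₀nI = (4π×10⁻⁷)(954)(8.59) = 1.030×10^-2 T.
u = B²/(2μ₀) = (1.030×10^-2)²/(2×4π×10⁻⁷) = 42.2 J/m³.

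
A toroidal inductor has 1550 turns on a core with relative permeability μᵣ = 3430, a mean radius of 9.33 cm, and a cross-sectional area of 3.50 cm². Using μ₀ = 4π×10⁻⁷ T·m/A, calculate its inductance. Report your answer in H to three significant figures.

L ≈ 6.18 H

For a thin toroid, L = μ₀μᵣN²A/(2πR).
L = (4π×10⁻⁷)(3430)(1550)²(3.500×10^-4) / (2π×9.330×10^-2 m) = 6.183 H.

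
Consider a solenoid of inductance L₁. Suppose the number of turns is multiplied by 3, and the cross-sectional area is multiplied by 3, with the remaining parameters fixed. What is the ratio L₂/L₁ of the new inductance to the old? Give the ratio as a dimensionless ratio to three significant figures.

L₂/L₁ = 27.0

For a solenoid, L ∝ μᵣN²A/ℓ.
L₂/L₁ = (3)^2 × (3) = 27.0.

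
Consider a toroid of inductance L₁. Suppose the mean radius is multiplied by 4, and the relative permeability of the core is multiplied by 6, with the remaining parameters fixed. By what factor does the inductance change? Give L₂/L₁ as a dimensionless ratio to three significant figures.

L₂/L₁ = 1.50

For a toroid, L ∝ μᵣN²A/R.
L₂/L₁ = (4)^-1 × (6) = 1.50.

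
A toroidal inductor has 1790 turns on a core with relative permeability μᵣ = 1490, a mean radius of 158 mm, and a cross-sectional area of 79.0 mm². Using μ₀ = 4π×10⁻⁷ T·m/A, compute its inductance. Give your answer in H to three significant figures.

For a thin toroid, L = μ₀μᵣN²A/(2πR).
L = (4π×10⁻⁷)(1490)(1790)²(7.900×10^-5) / (2π×0.158 m) = 0.4774 H.

L ≈ 0.477 H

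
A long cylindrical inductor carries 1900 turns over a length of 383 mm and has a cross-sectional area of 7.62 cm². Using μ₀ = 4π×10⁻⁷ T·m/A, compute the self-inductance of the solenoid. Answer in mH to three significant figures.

L ≈ 9.03 mH

A = 7.62 cm² = 7.620×10^-4 m².
For a long solenoid, L = μ₀N²A/ℓ.
L = (4π×10⁻⁷)(1900)²(7.620×10^-4)/(0.383 m) = 9.026×10^-3 H.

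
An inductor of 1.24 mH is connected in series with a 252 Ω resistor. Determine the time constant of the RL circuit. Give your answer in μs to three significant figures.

τ = L/R = (1.240×10^-3 H)/(252 Ω) = 4.921×10^-6 s.

τ ≈ 4.92 μs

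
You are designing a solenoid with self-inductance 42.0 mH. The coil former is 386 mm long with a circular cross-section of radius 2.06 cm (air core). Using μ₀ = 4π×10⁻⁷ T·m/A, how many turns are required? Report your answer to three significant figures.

A = πr² = π(2.060×10^-2 m)² = 1.333×10^-3 m².
From L = μ₀N²A/ℓ, N = √(Lℓ / (μ₀A)).
N = √[(4.200×10^-2)(0.386) / ((4π×10⁻⁷)×1.333×10^-3)] = √(9.677×10^6) ≈ 3110.8.

N ≈ 3110 turns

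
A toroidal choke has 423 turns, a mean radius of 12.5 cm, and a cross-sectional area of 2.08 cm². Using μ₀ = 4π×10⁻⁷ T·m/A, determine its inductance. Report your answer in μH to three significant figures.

L ≈ 59.5 μH

For a thin toroid, L = μ₀N²A/(2πR).
L = (4π×10⁻⁷)(423)²(2.080×10^-4) / (2π×0.125 m) = 5.9548×10^-5 H.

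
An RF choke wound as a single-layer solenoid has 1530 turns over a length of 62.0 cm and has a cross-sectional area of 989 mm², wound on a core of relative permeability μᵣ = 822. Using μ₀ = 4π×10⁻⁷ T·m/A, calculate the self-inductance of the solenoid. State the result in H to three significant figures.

L ≈ 3.86 H

A = 989 mm² = 9.890×10^-4 m².
For a long solenoid, L = μ₀μᵣN²A/ℓ.
L = (4π×10⁻⁷)(822)(1530)²(9.890×10^-4)/(0.62 m) = 3.857 H.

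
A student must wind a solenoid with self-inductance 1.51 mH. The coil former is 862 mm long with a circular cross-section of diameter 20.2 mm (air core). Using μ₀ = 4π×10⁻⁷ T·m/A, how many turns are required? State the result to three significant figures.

A = π(d/2)² = π(1.010×10^-2 m)² = 3.2047×10^-4 m².
From L = μ₀N²A/ℓ, N = √(Lℓ / (μ₀A)).
N = √[(1.510×10^-3)(0.862) / ((4π×10⁻⁷)×3.2047×10^-4)] = √(3.232×10^6) ≈ 1797.8.

N ≈ 1800 turns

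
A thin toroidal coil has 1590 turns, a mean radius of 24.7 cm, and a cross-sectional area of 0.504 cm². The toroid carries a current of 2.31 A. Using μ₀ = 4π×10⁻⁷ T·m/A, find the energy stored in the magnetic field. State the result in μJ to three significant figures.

U ≈ 275 μJ

L = μ₀N²A/(2πR) = (4π×10⁻⁷)(1590)²(5.040×10^-5)/(2π×0.247) = 1.032×10^-4 H.
U = ½LI² = ½(1.032×10^-4)(2.31)² = 2.753×10^-4 J.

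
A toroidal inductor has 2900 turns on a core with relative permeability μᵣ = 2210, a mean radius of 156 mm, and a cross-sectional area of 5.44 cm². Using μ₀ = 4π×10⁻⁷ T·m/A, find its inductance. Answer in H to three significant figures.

L ≈ 13.0 H

For a thin toroid, L = μ₀μᵣN²A/(2πR).
L = (4π×10⁻⁷)(2210)(2900)²(5.440×10^-4) / (2π×0.156 m) = 12.96 H.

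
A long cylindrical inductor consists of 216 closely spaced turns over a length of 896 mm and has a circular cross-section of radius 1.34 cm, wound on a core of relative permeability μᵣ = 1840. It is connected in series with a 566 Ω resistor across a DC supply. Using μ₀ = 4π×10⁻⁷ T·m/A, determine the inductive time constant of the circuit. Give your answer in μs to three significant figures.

τ ≈ 120 μs

A = πr² = π(1.340×10^-2 m)² = 5.641×10^-4 m².
L = μ₀μᵣN²A/ℓ = (4π×10⁻⁷)(1840)(216)²(5.641×10^-4)/(0.896) = 6.792×10^-2 H.
τ = L/R = (6.792×10^-2)/(566) = 1.200×10^-4 s.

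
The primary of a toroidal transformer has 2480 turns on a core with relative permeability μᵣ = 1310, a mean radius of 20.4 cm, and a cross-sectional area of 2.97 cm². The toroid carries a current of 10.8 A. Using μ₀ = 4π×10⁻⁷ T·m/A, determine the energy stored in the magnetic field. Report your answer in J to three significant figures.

U ≈ 137 J

L = μ₀μᵣN²A/(2πR) = (4π×10⁻⁷)(1310)(2480)²(2.970×10^-4)/(2π×0.204) = 2.346 H.
U = ½LI² = ½(2.346)(10.8)² = 136.8 J.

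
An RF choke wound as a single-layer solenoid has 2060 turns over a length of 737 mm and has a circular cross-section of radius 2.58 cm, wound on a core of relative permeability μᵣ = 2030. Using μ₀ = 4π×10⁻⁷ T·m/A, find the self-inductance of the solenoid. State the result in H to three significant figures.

L ≈ 30.7 H

A = πr² = π(2.580×10^-2 m)² = 2.091×10^-3 m².
For a long solenoid, L = μ₀μᵣN²A/ℓ.
L = (4π×10⁻⁷)(2030)(2060)²(2.091×10^-3)/(0.737 m) = 30.72 H.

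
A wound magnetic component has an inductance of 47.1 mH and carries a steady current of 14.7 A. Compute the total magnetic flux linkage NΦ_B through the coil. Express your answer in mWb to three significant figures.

From L = NΦ_B/I, the flux linkage is NΦ_B = LI.
NΦ_B = (4.710×10^-2 H)(14.7 A) = 0.6924 Wb.

NΦ_B ≈ 692 mWb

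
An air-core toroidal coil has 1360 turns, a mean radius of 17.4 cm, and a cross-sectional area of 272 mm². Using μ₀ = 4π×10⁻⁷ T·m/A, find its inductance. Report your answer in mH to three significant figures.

For a thin toroid, L = μ₀N²A/(2πR).
L = (4π×10⁻⁷)(1360)²(2.720×10^-4) / (2π×0.174 m) = 5.783×10^-4 H.

L ≈ 0.578 mH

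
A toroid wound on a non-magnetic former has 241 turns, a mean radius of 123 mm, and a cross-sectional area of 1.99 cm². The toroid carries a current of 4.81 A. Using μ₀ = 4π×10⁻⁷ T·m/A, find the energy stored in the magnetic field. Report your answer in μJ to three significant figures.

U ≈ 217 μJ

L = μ₀N²A/(2πR) = (4π×10⁻⁷)(241)²(1.990×10^-4)/(2π×0.123) = 1.879×10^-5 H.
U = ½LI² = ½(1.879×10^-5)(4.81)² = 2.174×10^-4 J.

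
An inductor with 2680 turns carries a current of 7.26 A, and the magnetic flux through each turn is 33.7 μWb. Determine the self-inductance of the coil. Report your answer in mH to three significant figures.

L ≈ 12.4 mH

Self-inductance is defined by L = NΦ_B/I (flux linkage over current).
L = (2680)(3.370×10^-5 Wb)/(7.26 A) = 1.244×10^-2 H.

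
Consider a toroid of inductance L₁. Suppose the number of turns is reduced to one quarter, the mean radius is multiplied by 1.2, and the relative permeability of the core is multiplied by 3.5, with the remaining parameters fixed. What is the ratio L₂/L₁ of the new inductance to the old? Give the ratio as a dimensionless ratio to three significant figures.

For a toroid, L ∝ μᵣN²A/R.
L₂/L₁ = (0.25)^2 × (1.2)^-1 × (3.5) = 0.182.

L₂/L₁ = 0.182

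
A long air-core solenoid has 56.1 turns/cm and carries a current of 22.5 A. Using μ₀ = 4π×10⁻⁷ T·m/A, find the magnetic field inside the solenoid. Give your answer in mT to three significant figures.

Inside a long solenoid, B = μ₀nI.
B = (4π×10⁻⁷)(5.610×10^3 m⁻¹)(22.5 A) = 0.1586 T.

B ≈ 159 mT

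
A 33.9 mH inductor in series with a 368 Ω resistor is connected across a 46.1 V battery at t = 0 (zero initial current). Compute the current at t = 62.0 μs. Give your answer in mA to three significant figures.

τ = L/R = 3.390×10^-2/368 = 9.212×10^-5 s; final current I_∞ = ε/R = 46.1/368 = 0.1253 A.
I(t) = I_∞(1 − e^(−t/τ)) with t/τ = 0.673.
I = (0.1253)(1 − e^(−0.673)) = 6.136×10^-2 A.

I ≈ 61.4 mA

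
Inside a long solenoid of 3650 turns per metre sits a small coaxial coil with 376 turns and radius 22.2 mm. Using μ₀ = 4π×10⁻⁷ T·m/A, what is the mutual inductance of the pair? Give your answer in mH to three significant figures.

M ≈ 2.67 mH

The outer solenoid produces a uniform field B₁ = μ₀n₁I₁ across the inner coil,
so the flux linkage is N₂Φ = N₂B₁A₂ = μ₀n₁N₂A₂·I₁, giving M = μ₀n₁N₂A₂.
A₂ = πr² = π(2.220×10^-2 m)² = 1.548×10^-3 m².
M = (4π×10⁻⁷)(3650)(376)(1.548×10^-3) = 2.670×10^-3 H.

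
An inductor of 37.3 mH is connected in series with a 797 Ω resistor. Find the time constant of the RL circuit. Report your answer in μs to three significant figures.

τ = L/R = (3.730×10^-2 H)/(797 Ω) = 4.680×10^-5 s.

τ ≈ 46.8 μs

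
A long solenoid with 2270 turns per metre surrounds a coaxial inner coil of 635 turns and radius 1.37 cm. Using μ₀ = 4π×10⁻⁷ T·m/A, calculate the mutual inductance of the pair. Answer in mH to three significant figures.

The outer solenoid produces a uniform field B₁ = μ₀n₁I₁ across the inner coil,
so the flux linkage is N₂Φ = N₂B₁A₂ = μ₀n₁N₂A₂·I₁, giving M = μ₀n₁N₂A₂.
A₂ = πr² = π(1.370×10^-2 m)² = 5.896×10^-4 m².
M = (4π×10⁻⁷)(2270)(635)(5.896×10^-4) = 1.068×10^-3 H.

M ≈ 1.07 mH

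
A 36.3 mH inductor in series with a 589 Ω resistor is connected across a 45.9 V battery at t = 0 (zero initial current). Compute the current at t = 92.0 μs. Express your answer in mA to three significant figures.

τ = L/R = 3.630×10^-2/589 = 6.163×10^-5 s; final current I_∞ = ε/R = 45.9/589 = 7.793×10^-2 A.
I(t) = I_∞(1 − e^(−t/τ)) with t/τ = 1.493.
I = (7.793×10^-2)(1 − e^(−1.493)) = 6.041×10^-2 A.

I ≈ 60.4 mA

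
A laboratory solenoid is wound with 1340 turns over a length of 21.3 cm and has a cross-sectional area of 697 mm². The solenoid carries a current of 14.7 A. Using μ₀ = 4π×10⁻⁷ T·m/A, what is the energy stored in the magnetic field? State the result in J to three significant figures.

U ≈ 0.798 J

A = 697 mm² = 6.970×10^-4 m².
L = μ₀N²A/ℓ = (4π×10⁻⁷)(1340)²(6.970×10^-4)/(0.213) = 7.384×10^-3 H.
U = ½LI² = ½(7.384×10^-3)(14.7)² = 0.7978 J.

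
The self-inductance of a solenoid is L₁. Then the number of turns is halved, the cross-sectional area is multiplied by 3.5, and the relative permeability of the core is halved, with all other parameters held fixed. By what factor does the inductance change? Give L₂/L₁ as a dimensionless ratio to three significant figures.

For a solenoid, L ∝ μᵣN²A/ℓ.
L₂/L₁ = (0.5)^2 × (3.5) × (0.5) = 0.438.

L₂/L₁ = 0.438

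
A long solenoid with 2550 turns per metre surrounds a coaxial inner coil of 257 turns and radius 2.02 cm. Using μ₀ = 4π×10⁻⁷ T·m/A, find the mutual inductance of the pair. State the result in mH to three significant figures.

The outer solenoid produces a uniform field B₁ = μ₀n₁I₁ across the inner coil,
so the flux linkage is N₂Φ = N₂B₁A₂ = μ₀n₁N₂A₂·I₁, giving M = μ₀n₁N₂A₂.
A₂ = πr² = π(2.020×10^-2 m)² = 1.282×10^-3 m².
M = (4π×10⁻⁷)(2550)(257)(1.282×10^-3) = 1.056×10^-3 H.

M ≈ 1.06 mH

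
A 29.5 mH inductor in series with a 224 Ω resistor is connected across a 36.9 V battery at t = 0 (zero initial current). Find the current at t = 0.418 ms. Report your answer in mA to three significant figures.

I ≈ 158 mA

τ = L/R = 2.950×10^-2/224 = 1.317×10^-4 s; final current I_∞ = ε/R = 36.9/224 = 0.1647 A.
I(t) = I_∞(1 − e^(−t/τ)) with t/τ = 3.174.
I = (0.1647)(1 − e^(−3.174)) = 0.1578 A.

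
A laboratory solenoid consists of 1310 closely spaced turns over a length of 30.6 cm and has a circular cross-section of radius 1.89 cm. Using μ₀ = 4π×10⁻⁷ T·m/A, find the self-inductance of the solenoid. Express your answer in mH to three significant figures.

A = πr² = π(1.890×10^-2 m)² = 1.122×10^-3 m².
For a long solenoid, L = μ₀N²A/ℓ.
L = (4π×10⁻⁷)(1310)²(1.122×10^-3)/(0.306 m) = 7.909×10^-3 H.

L ≈ 7.91 mH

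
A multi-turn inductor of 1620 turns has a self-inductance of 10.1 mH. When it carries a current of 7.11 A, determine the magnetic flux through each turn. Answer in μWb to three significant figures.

From L = NΦ_B/I, the flux per turn is Φ_B = LI/N.
Φ_B = (1.010×10^-2 H)(7.11 A)/1620 = 4.433×10^-5 Wb.

Φ_B ≈ 44.3 μWb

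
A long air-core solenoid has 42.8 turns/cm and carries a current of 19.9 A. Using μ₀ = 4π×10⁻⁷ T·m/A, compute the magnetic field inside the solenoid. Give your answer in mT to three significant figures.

Inside a long solenoid, B = μ₀nI.
B = (4π×10⁻⁷)(4.280×10^3 m⁻¹)(19.9 A) = 0.107 T.

B ≈ 107 mT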